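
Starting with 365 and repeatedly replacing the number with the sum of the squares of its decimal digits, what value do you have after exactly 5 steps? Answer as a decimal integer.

365 → 3² + 6² + 5² = 70
70 → 7² + 0² = 49
49 → 4² + 9² = 97
97 → 9² + 7² = 130
130 → 1² + 3² + 0² = 10

10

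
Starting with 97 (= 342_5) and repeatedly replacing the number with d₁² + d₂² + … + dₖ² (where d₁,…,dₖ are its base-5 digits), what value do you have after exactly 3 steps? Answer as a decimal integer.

97 = (3,4,2)_5 → 3² + 4² + 2² = 29
29 = (1,0,4)_5 → 1² + 0² + 4² = 17
17 = (3,2)_5 → 3² + 2² = 13

13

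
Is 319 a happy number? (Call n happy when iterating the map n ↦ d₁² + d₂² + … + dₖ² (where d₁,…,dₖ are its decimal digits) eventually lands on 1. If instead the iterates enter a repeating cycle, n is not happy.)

happy

319 → 91
91 → 82
82 → 68
68 → 100
100 → 1  — reached 1.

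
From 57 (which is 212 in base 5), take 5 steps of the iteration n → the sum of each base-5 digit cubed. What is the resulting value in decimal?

57 = (2,1,2)_5 → 2³ + 1³ + 2³ = 8 + 1 + 8 = 17
17 = (3,2)_5 → 3³ + 2³ = 27 + 8 = 35
35 = (1,2,0)_5 → 1³ + 2³ + 0³ = 1 + 8 + 0 = 9
9 = (1,4)_5 → 1³ + 4³ = 1 + 64 = 65
65 = (2,3,0)_5 → 2³ + 3³ + 0³ = 8 + 27 + 0 = 35

35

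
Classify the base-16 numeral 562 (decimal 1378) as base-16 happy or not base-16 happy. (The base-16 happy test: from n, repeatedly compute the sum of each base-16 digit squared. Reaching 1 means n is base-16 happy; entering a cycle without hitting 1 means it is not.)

1378 = (5,6,2)_16 → 5² + 6² + 2² = 65
65 = (4,1)_16 → 4² + 1² = 17
17 = (1,1)_16 → 1² + 1² = 2
2 = (2)_16 → 2² = 4
4 = (4)_16 → 4² = 16
16 = (1,0)_16 → 1² + 0² = 1  — reached 1.

base-16 happy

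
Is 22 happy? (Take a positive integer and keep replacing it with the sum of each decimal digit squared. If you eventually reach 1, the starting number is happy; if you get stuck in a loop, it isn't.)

22 → 2² + 2² = 8
8 → 8² = 64
64 → 6² + 4² = 52
52 → 5² + 2² = 29
29 → 2² + 9² = 85
85 → 8² + 5² = 89
89 → 8² + 9² = 145
145 → 1² + 4² + 5² = 42
42 → 4² + 2² = 20
20 → 2² + 0² = 4
4 → 4² = 16
16 → 1² + 6² = 37
37 → 3² + 7² = 58
58 → 5² + 8² = 89  — 89 already seen; the sequence cycles without reaching 1.

not happy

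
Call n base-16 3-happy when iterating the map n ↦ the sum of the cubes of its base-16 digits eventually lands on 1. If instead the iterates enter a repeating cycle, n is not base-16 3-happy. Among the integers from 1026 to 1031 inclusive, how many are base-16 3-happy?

1

1026: 1026 → 72 → 576 → 72  — not base-16 3-happy
1027: 1027 → 91 → 1456 → 1456  — not base-16 3-happy
1028: 1028 → 128 → 512 → 8 → 512  — not base-16 3-happy
1029: 1029 → 189 → 3528 → 4437 → 252 → 5103 → 6147 → 540 → 1737 → 2673 → 1344 → 189  — not base-16 3-happy
1030: 1030 → 280 → 514 → 16 → 1  — base-16 3-happy
1031: 1031 → 407 → 1073 → 92 → 1853 → 2567 → 1343 → 3527 → 4268 → 2729 → 2729  — not base-16 3-happy
base-16 3-happy: 1030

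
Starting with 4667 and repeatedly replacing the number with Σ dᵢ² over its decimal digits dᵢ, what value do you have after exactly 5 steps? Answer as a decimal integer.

58

4667 → 4² + 6² + 6² + 7² = 16 + 36 + 36 + 49 = 137
137 → 1² + 3² + 7² = 1 + 9 + 49 = 59
59 → 5² + 9² = 25 + 81 = 106
106 → 1² + 0² + 6² = 1 + 0 + 36 = 37
37 → 3² + 7² = 9 + 49 = 58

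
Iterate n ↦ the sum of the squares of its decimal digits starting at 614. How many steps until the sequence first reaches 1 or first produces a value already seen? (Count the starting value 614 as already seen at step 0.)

614 → 6² + 1² + 4² = 53
53 → 5² + 3² = 34
34 → 3² + 4² = 25
25 → 2² + 5² = 29
29 → 2² + 9² = 85
85 → 8² + 5² = 89
89 → 8² + 9² = 145
145 → 1² + 4² + 5² = 42
42 → 4² + 2² = 20
20 → 2² + 0² = 4
4 → 4² = 16
16 → 1² + 6² = 37
37 → 3² + 7² = 58
58 → 5² + 8² = 89  — 89 repeats.
That took 14 steps.

14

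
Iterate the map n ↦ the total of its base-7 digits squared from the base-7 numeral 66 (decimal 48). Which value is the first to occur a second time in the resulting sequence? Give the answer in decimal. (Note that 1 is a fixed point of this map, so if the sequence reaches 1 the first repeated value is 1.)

4

48 = (6,6)_7 → 6² + 6² = 36 + 36 = 72
72 = (1,3,2)_7 → 1² + 3² + 2² = 1 + 9 + 4 = 14
14 = (2,0)_7 → 2² + 0² = 4 + 0 = 4
4 = (4)_7 → 4² = 16
16 = (2,2)_7 → 2² + 2² = 4 + 4 = 8
8 = (1,1)_7 → 1² + 1² = 1 + 1 = 2
2 = (2)_7 → 2² = 4  — 4 already appeared earlier.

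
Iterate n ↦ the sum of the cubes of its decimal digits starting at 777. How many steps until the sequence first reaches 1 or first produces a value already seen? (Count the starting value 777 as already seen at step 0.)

12

777 → 7³ + 7³ + 7³ = 343 + 343 + 343 = 1029
1029 → 1³ + 0³ + 2³ + 9³ = 1 + 0 + 8 + 729 = 738
738 → 7³ + 3³ + 8³ = 343 + 27 + 512 = 882
882 → 8³ + 8³ + 2³ = 512 + 512 + 8 = 1032
1032 → 1³ + 0³ + 3³ + 2³ = 1 + 0 + 27 + 8 = 36
36 → 3³ + 6³ = 27 + 216 = 243
243 → 2³ + 4³ + 3³ = 8 + 64 + 27 = 99
99 → 9³ + 9³ = 729 + 729 = 1458
1458 → 1³ + 4³ + 5³ + 8³ = 1 + 64 + 125 + 512 = 702
702 → 7³ + 0³ + 2³ = 343 + 0 + 8 = 351
351 → 3³ + 5³ + 1³ = 27 + 125 + 1 = 153
153 → 1³ + 5³ + 3³ = 1 + 125 + 27 = 153  — 153 repeats.
That took 12 steps.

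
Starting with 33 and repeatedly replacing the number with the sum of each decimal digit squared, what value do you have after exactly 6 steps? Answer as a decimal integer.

33 → 3² + 3² = 9 + 9 = 18
18 → 1² + 8² = 1 + 64 = 65
65 → 6² + 5² = 36 + 25 = 61
61 → 6² + 1² = 36 + 1 = 37
37 → 3² + 7² = 9 + 49 = 58
58 → 5² + 8² = 25 + 64 = 89

89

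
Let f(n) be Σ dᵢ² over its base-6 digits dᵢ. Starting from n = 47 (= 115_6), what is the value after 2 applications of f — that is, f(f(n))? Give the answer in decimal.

47 = (1,1,5)_6 → 1² + 1² + 5² = 1 + 1 + 25 = 27
27 = (4,3)_6 → 4² + 3² = 16 + 9 = 25

25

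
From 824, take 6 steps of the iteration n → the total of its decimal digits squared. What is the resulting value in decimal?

824 → 84
84 → 80
80 → 64
64 → 52
52 → 29
29 → 85

85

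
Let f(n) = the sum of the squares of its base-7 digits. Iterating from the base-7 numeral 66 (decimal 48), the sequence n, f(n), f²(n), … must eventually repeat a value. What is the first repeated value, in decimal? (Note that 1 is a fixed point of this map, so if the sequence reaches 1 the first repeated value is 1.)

4

48 = (6,6)_7 → 6² + 6² = 72
72 = (1,3,2)_7 → 1² + 3² + 2² = 14
14 = (2,0)_7 → 2² + 0² = 4
4 = (4)_7 → 4² = 16
16 = (2,2)_7 → 2² + 2² = 8
8 = (1,1)_7 → 1² + 1² = 2
2 = (2)_7 → 2² = 4  — 4 already appeared earlier.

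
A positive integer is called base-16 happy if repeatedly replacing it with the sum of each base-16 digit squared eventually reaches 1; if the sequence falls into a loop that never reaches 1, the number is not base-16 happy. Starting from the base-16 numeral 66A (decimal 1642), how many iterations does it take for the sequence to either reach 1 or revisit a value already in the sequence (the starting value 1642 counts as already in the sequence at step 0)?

1642 = (6,6,10)_16 → 172
172 = (10,12)_16 → 244
244 = (15,4)_16 → 241
241 = (15,1)_16 → 226
226 = (14,2)_16 → 200
200 = (12,8)_16 → 208
208 = (13,0)_16 → 169
169 = (10,9)_16 → 181
181 = (11,5)_16 → 146
146 = (9,2)_16 → 85
85 = (5,5)_16 → 50
50 = (3,2)_16 → 13
13 = (13)_16 → 169  — 169 repeats.
That took 13 steps.

13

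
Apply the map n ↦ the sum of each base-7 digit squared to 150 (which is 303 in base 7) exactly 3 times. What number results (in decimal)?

40

150 = (3,0,3)_7 → 3² + 0² + 3² = 9 + 0 + 9 = 18
18 = (2,4)_7 → 2² + 4² = 4 + 16 = 20
20 = (2,6)_7 → 2² + 6² = 4 + 36 = 40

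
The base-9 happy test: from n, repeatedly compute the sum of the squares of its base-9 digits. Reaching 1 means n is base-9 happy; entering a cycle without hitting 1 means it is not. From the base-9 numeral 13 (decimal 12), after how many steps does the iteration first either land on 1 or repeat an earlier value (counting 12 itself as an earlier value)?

6

12 = (1,3)_9 → 1² + 3² = 1 + 9 = 10
10 = (1,1)_9 → 1² + 1² = 1 + 1 = 2
2 = (2)_9 → 2² = 4
4 = (4)_9 → 4² = 16
16 = (1,7)_9 → 1² + 7² = 1 + 49 = 50
50 = (5,5)_9 → 5² + 5² = 25 + 25 = 50  — 50 repeats.
That took 6 steps.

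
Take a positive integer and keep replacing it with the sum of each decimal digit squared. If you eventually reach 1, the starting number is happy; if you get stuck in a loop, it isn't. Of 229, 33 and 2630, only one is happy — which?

229: 229 → 89 → 145 → 42 → 20 → 4 → 16 → 37 → 58 → 89  — repeats 89 (not happy)
33: 33 → 18 → 65 → 61 → 37 → 58 → 89 → 145 → 42 → 20 → 4 → 16 → 37  — repeats 37 (not happy)
2630: 2630 → 49 → 97 → 130 → 10 → 1  — reaches 1 (happy)

2630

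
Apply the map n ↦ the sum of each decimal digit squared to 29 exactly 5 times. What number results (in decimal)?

29 → 2² + 9² = 4 + 81 = 85
85 → 8² + 5² = 64 + 25 = 89
89 → 8² + 9² = 64 + 81 = 145
145 → 1² + 4² + 5² = 1 + 16 + 25 = 42
42 → 4² + 2² = 16 + 4 = 20

20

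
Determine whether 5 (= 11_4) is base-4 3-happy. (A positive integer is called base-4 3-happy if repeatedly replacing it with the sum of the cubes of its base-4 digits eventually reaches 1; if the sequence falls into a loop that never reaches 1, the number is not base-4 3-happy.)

5 = (1,1)_4 → 1³ + 1³ = 2
2 = (2)_4 → 2³ = 8
8 = (2,0)_4 → 2³ + 0³ = 8  — 8 already seen; the sequence cycles without reaching 1.

not base-4 3-happy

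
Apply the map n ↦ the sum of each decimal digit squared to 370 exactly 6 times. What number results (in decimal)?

370 → 3² + 7² + 0² = 9 + 49 + 0 = 58
58 → 5² + 8² = 25 + 64 = 89
89 → 8² + 9² = 64 + 81 = 145
145 → 1² + 4² + 5² = 1 + 16 + 25 = 42
42 → 4² + 2² = 16 + 4 = 20
20 → 2² + 0² = 4 + 0 = 4

4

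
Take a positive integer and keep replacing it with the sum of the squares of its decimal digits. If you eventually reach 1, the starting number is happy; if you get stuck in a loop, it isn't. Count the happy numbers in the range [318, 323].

2

318: 318 → 74 → 65 → 61 → 37 → 58 → 89 → 145 → 42 → 20 → 4 → 16 → 37  — not happy
319: 319 → 91 → 82 → 68 → 100 → 1  — happy
320: 320 → 13 → 10 → 1  — happy
321: 321 → 14 → 17 → 50 → 25 → 29 → 85 → 89 → 145 → 42 → 20 → 4 → 16 → 37 → 58 → 89  — not happy
322: 322 → 17 → 50 → 25 → 29 → 85 → 89 → 145 → 42 → 20 → 4 → 16 → 37 → 58 → 89  — not happy
323: 323 → 22 → 8 → 64 → 52 → 29 → 85 → 89 → 145 → 42 → 20 → 4 → 16 → 37 → 58 → 89  — not happy
happy: 319, 320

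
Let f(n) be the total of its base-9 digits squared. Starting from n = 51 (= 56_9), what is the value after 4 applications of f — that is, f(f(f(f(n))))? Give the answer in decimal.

51 = (5,6)_9 → 61
61 = (6,7)_9 → 85
85 = (1,0,4)_9 → 17
17 = (1,8)_9 → 65

65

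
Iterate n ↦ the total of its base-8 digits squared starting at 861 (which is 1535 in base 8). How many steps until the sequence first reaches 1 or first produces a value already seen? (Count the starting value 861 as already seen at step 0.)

6

861 = (1,5,3,5)_8 → 1² + 5² + 3² + 5² = 1 + 25 + 9 + 25 = 60
60 = (7,4)_8 → 7² + 4² = 49 + 16 = 65
65 = (1,0,1)_8 → 1² + 0² + 1² = 1 + 0 + 1 = 2
2 = (2)_8 → 2² = 4
4 = (4)_8 → 4² = 16
16 = (2,0)_8 → 2² + 0² = 4 + 0 = 4  — 4 repeats.
That took 6 steps.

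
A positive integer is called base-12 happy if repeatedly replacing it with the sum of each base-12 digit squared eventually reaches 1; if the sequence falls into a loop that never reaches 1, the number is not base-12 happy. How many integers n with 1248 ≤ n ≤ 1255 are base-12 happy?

1248: 1248 → 128 → 164 → 66 → 61 → 26 → 8 → 64 → 41 → 34 → 104 → 128  (repeats 128)
1249: 1249 → 129 → 181 → 11 → 121 → 101 → 89 → 74 → 40 → 25 → 5 → 25  (repeats 25)
1250: 1250 → 132 → 121 → 101 → 89 → 74 → 40 → 25 → 5 → 25  (repeats 25)
1251: 1251 → 137 → 146 → 5 → 25 → 5  (repeats 5)
1252: 1252 → 144 → 1  (reaches 1)
1253: 1253 → 153 → 82 → 136 → 137 → 146 → 5 → 25 → 5  (repeats 5)
1254: 1254 → 164 → 66 → 61 → 26 → 8 → 64 → 41 → 34 → 104 → 128 → 164  (repeats 164)
1255: 1255 → 177 → 86 → 53 → 41 → 34 → 104 → 128 → 164 → 66 → 61 → 26 → 8 → 64 → 41  (repeats 41)
base-12 happy: 1252

1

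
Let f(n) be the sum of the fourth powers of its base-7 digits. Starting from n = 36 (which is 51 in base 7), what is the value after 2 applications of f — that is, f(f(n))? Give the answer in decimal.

36 = (5,1)_7 → 626
626 = (1,5,5,3)_7 → 1332

1332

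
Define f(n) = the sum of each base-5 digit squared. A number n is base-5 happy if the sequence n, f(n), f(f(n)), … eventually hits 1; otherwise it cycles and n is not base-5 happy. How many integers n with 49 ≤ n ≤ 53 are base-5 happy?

49: 49 → 33 → 11 → 5 → 1  — base-5 happy
50: 50 → 4 → 16 → 10 → 4  — not base-5 happy
51: 51 → 5 → 1  — base-5 happy
52: 52 → 8 → 10 → 4 → 16 → 10  — not base-5 happy
53: 53 → 13 → 13  — not base-5 happy
base-5 happy: 49, 51

2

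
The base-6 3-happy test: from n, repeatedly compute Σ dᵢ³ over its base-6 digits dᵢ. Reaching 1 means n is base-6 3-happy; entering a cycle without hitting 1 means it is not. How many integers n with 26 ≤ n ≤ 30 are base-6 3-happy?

26: 26 → 72 → 8 → 9 → 28 → 128 → 62 → 73 → 9  (repeats 9)
27: 27 → 91 → 36 → 1  (reaches 1)
28: 28 → 128 → 62 → 73 → 9 → 28  (repeats 28)
29: 29 → 189 → 153 → 92 → 43 → 3 → 27 → 91 → 36 → 1  (reaches 1)
30: 30 → 125 → 160 → 136 → 155 → 190 → 190  (repeats 190)
base-6 3-happy: 27, 29

2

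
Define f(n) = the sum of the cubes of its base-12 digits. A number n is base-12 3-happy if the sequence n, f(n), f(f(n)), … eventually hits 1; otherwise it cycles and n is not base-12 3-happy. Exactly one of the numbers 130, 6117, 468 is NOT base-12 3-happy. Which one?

130: 130 → 2000 → 1514 → 1224 → 728 → 637 → 190 → 1028 → 856 → 1520 → 1728 → 1  — reaches 1 (base-12 3-happy)
6117: 6117 → 1097 → 811 → 811  — repeats 811 (not base-12 3-happy)
468: 468 → 54 → 280 → 1396 → 1305 → 1458 → 1217 → 762 → 368 → 736 → 190 → 1028 → 856 → 1520 → 1728 → 1  — reaches 1 (base-12 3-happy)

6117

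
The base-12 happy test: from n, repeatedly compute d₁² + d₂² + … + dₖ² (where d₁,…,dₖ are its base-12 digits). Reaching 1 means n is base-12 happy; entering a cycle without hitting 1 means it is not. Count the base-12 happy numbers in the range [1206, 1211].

1206: 1206 → 116 → 145 → 2 → 4 → 16 → 17 → 26 → 8 → 64 → 41 → 34 → 104 → 128 → 164 → 66 → 61 → 26  (repeats 26)
1207: 1207 → 129 → 181 → 11 → 121 → 101 → 89 → 74 → 40 → 25 → 5 → 25  (repeats 25)
1208: 1208 → 144 → 1  (reaches 1)
1209: 1209 → 161 → 27 → 13 → 2 → 4 → 16 → 17 → 26 → 8 → 64 → 41 → 34 → 104 → 128 → 164 → 66 → 61 → 26  (repeats 26)
1210: 1210 → 180 → 10 → 100 → 80 → 100  (repeats 100)
1211: 1211 → 201 → 98 → 68 → 89 → 74 → 40 → 25 → 5 → 25  (repeats 25)
base-12 happy: 1208

1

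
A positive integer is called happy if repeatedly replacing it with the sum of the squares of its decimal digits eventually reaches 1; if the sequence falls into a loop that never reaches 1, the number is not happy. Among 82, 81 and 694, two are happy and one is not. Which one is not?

82: 82 → 68 → 100 → 1  — reaches 1 (happy)
81: 81 → 65 → 61 → 37 → 58 → 89 → 145 → 42 → 20 → 4 → 16 → 37  — repeats 37 (not happy)
694: 694 → 133 → 19 → 82 → 68 → 100 → 1  — reaches 1 (happy)

81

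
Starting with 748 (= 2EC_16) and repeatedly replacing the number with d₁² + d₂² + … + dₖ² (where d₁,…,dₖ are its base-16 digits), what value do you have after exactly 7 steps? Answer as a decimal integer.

748 = (2,14,12)_16 → 2² + 14² + 12² = 4 + 196 + 144 = 344
344 = (1,5,8)_16 → 1² + 5² + 8² = 1 + 25 + 64 = 90
90 = (5,10)_16 → 5² + 10² = 25 + 100 = 125
125 = (7,13)_16 → 7² + 13² = 49 + 169 = 218
218 = (13,10)_16 → 13² + 10² = 169 + 100 = 269
269 = (1,0,13)_16 → 1² + 0² + 13² = 1 + 0 + 169 = 170
170 = (10,10)_16 → 10² + 10² = 100 + 100 = 200

200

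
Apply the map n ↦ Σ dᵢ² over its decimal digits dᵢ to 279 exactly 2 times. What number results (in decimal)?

26

279 → 2² + 7² + 9² = 4 + 49 + 81 = 134
134 → 1² + 3² + 4² = 1 + 9 + 16 = 26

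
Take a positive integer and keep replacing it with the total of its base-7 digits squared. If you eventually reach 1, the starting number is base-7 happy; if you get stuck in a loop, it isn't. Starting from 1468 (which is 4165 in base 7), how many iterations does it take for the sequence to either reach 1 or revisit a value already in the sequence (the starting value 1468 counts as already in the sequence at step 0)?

10

1468 = (4,1,6,5)_7 → 4² + 1² + 6² + 5² = 78
78 = (1,4,1)_7 → 1² + 4² + 1² = 18
18 = (2,4)_7 → 2² + 4² = 20
20 = (2,6)_7 → 2² + 6² = 40
40 = (5,5)_7 → 5² + 5² = 50
50 = (1,0,1)_7 → 1² + 0² + 1² = 2
2 = (2)_7 → 2² = 4
4 = (4)_7 → 4² = 16
16 = (2,2)_7 → 2² + 2² = 8
8 = (1,1)_7 → 1² + 1² = 2  — 2 repeats.
That took 10 steps.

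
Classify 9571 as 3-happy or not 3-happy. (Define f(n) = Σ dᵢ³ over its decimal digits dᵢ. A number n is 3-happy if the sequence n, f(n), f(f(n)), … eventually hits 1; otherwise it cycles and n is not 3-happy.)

3-happy

9571 → 9³ + 5³ + 7³ + 1³ = 1198
1198 → 1³ + 1³ + 9³ + 8³ = 1243
1243 → 1³ + 2³ + 4³ + 3³ = 100
100 → 1³ + 0³ + 0³ = 1  — reached 1.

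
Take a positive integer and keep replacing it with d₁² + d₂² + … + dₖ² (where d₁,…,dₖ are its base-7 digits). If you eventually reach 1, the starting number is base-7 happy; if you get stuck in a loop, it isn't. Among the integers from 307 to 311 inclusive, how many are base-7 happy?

1

307: 307 → 73 → 19 → 29 → 17 → 13 → 37 → 29  (repeats 29)
308: 308 → 40 → 50 → 2 → 4 → 16 → 8 → 2  (repeats 2)
309: 309 → 41 → 61 → 27 → 45 → 45  (repeats 45)
310: 310 → 44 → 40 → 50 → 2 → 4 → 16 → 8 → 2  (repeats 2)
311: 311 → 49 → 1  (reaches 1)
base-7 happy: 311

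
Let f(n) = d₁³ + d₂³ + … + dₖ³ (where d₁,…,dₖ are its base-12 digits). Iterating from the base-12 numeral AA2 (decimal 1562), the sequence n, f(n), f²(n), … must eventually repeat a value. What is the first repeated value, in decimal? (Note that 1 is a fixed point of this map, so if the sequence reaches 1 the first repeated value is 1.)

1562 = (10,10,2)_12 → 10³ + 10³ + 2³ = 2008
2008 = (1,1,11,4)_12 → 1³ + 1³ + 11³ + 4³ = 1397
1397 = (9,8,5)_12 → 9³ + 8³ + 5³ = 1366
1366 = (9,5,10)_12 → 9³ + 5³ + 10³ = 1854
1854 = (1,0,10,6)_12 → 1³ + 0³ + 10³ + 6³ = 1217
1217 = (8,5,5)_12 → 8³ + 5³ + 5³ = 762
762 = (5,3,6)_12 → 5³ + 3³ + 6³ = 368
368 = (2,6,8)_12 → 2³ + 6³ + 8³ = 736
736 = (5,1,4)_12 → 5³ + 1³ + 4³ = 190
190 = (1,3,10)_12 → 1³ + 3³ + 10³ = 1028
1028 = (7,1,8)_12 → 7³ + 1³ + 8³ = 856
856 = (5,11,4)_12 → 5³ + 11³ + 4³ = 1520
1520 = (10,6,8)_12 → 10³ + 6³ + 8³ = 1728
1728 = (1,0,0,0)_12 → 1³ + 0³ + 0³ + 0³ = 1  — reached the fixed point 1.
1 → 1, so 1 is the first repeated value.

1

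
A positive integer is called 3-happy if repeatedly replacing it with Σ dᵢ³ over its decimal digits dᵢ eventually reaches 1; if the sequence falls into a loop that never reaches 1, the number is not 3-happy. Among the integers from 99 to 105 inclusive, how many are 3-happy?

99: 99 → 1458 → 702 → 351 → 153 → 153  — not 3-happy
100: 100 → 1  — 3-happy
101: 101 → 2 → 8 → 512 → 134 → 92 → 737 → 713 → 371 → 371  — not 3-happy
102: 102 → 9 → 729 → 1080 → 513 → 153 → 153  — not 3-happy
103: 103 → 28 → 520 → 133 → 55 → 250 → 133  — not 3-happy
104: 104 → 65 → 341 → 92 → 737 → 713 → 371 → 371  — not 3-happy
105: 105 → 126 → 225 → 141 → 66 → 432 → 99 → 1458 → 702 → 351 → 153 → 153  — not 3-happy
3-happy: 100

1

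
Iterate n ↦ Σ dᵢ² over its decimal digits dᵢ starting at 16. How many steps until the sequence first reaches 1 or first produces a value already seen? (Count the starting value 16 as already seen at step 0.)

8

16 → 1² + 6² = 37
37 → 3² + 7² = 58
58 → 5² + 8² = 89
89 → 8² + 9² = 145
145 → 1² + 4² + 5² = 42
42 → 4² + 2² = 20
20 → 2² + 0² = 4
4 → 4² = 16  — 16 repeats.
That took 8 steps.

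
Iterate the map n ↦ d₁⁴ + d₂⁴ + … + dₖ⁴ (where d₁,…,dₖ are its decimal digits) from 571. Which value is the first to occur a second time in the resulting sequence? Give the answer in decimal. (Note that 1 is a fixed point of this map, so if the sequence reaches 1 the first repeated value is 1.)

571 → 5⁴ + 7⁴ + 1⁴ = 3027
3027 → 3⁴ + 0⁴ + 2⁴ + 7⁴ = 2498
2498 → 2⁴ + 4⁴ + 9⁴ + 8⁴ = 10929
10929 → 1⁴ + 0⁴ + 9⁴ + 2⁴ + 9⁴ = 13139
13139 → 1⁴ + 3⁴ + 1⁴ + 3⁴ + 9⁴ = 6725
6725 → 6⁴ + 7⁴ + 2⁴ + 5⁴ = 4338
4338 → 4⁴ + 3⁴ + 3⁴ + 8⁴ = 4514
4514 → 4⁴ + 5⁴ + 1⁴ + 4⁴ = 1138
1138 → 1⁴ + 1⁴ + 3⁴ + 8⁴ = 4179
4179 → 4⁴ + 1⁴ + 7⁴ + 9⁴ = 9219
9219 → 9⁴ + 2⁴ + 1⁴ + 9⁴ = 13139  — 13139 already appeared earlier.

13139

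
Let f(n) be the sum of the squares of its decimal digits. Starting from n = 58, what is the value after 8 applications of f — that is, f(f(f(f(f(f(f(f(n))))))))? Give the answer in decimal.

58

58 → 5² + 8² = 25 + 64 = 89
89 → 8² + 9² = 64 + 81 = 145
145 → 1² + 4² + 5² = 1 + 16 + 25 = 42
42 → 4² + 2² = 16 + 4 = 20
20 → 2² + 0² = 4 + 0 = 4
4 → 4² = 16
16 → 1² + 6² = 1 + 36 = 37
37 → 3² + 7² = 9 + 49 = 58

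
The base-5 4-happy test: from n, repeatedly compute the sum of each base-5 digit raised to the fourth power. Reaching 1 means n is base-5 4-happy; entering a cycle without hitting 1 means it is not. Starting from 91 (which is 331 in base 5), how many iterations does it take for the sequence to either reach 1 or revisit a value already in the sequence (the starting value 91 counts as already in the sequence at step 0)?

7

91 = (3,3,1)_5 → 3⁴ + 3⁴ + 1⁴ = 81 + 81 + 1 = 163
163 = (1,1,2,3)_5 → 1⁴ + 1⁴ + 2⁴ + 3⁴ = 1 + 1 + 16 + 81 = 99
99 = (3,4,4)_5 → 3⁴ + 4⁴ + 4⁴ = 81 + 256 + 256 = 593
593 = (4,3,3,3)_5 → 4⁴ + 3⁴ + 3⁴ + 3⁴ = 256 + 81 + 81 + 81 = 499
499 = (3,4,4,4)_5 → 3⁴ + 4⁴ + 4⁴ + 4⁴ = 81 + 256 + 256 + 256 = 849
849 = (1,1,3,4,4)_5 → 1⁴ + 1⁴ + 3⁴ + 4⁴ + 4⁴ = 1 + 1 + 81 + 256 + 256 = 595
595 = (4,3,4,0)_5 → 4⁴ + 3⁴ + 4⁴ + 0⁴ = 256 + 81 + 256 + 0 = 593  — 593 repeats.
That took 7 steps.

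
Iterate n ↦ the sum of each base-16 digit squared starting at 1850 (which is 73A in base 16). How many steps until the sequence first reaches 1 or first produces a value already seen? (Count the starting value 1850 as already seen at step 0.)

11

1850 = (7,3,10)_16 → 7² + 3² + 10² = 49 + 9 + 100 = 158
158 = (9,14)_16 → 9² + 14² = 81 + 196 = 277
277 = (1,1,5)_16 → 1² + 1² + 5² = 1 + 1 + 25 = 27
27 = (1,11)_16 → 1² + 11² = 1 + 121 = 122
122 = (7,10)_16 → 7² + 10² = 49 + 100 = 149
149 = (9,5)_16 → 9² + 5² = 81 + 25 = 106
106 = (6,10)_16 → 6² + 10² = 36 + 100 = 136
136 = (8,8)_16 → 8² + 8² = 64 + 64 = 128
128 = (8,0)_16 → 8² + 0² = 64 + 0 = 64
64 = (4,0)_16 → 4² + 0² = 16 + 0 = 16
16 = (1,0)_16 → 1² + 0² = 1 + 0 = 1  — reached 1.
That took 11 steps.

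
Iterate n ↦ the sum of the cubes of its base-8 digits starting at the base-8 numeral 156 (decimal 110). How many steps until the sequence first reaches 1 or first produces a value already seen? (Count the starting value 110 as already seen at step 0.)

14

110 = (1,5,6)_8 → 1³ + 5³ + 6³ = 342
342 = (5,2,6)_8 → 5³ + 2³ + 6³ = 349
349 = (5,3,5)_8 → 5³ + 3³ + 5³ = 277
277 = (4,2,5)_8 → 4³ + 2³ + 5³ = 197
197 = (3,0,5)_8 → 3³ + 0³ + 5³ = 152
152 = (2,3,0)_8 → 2³ + 3³ + 0³ = 35
35 = (4,3)_8 → 4³ + 3³ = 91
91 = (1,3,3)_8 → 1³ + 3³ + 3³ = 55
55 = (6,7)_8 → 6³ + 7³ = 559
559 = (1,0,5,7)_8 → 1³ + 0³ + 5³ + 7³ = 469
469 = (7,2,5)_8 → 7³ + 2³ + 5³ = 476
476 = (7,3,4)_8 → 7³ + 3³ + 4³ = 434
434 = (6,6,2)_8 → 6³ + 6³ + 2³ = 440
440 = (6,7,0)_8 → 6³ + 7³ + 0³ = 559  — 559 repeats.
That took 14 steps.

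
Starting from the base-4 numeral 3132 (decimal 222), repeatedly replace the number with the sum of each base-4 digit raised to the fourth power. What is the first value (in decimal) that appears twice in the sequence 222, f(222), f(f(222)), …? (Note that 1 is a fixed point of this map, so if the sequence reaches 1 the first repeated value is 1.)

83

222 = (3,1,3,2)_4 → 3⁴ + 1⁴ + 3⁴ + 2⁴ = 81 + 1 + 81 + 16 = 179
179 = (2,3,0,3)_4 → 2⁴ + 3⁴ + 0⁴ + 3⁴ = 16 + 81 + 0 + 81 = 178
178 = (2,3,0,2)_4 → 2⁴ + 3⁴ + 0⁴ + 2⁴ = 16 + 81 + 0 + 16 = 113
113 = (1,3,0,1)_4 → 1⁴ + 3⁴ + 0⁴ + 1⁴ = 1 + 81 + 0 + 1 = 83
83 = (1,1,0,3)_4 → 1⁴ + 1⁴ + 0⁴ + 3⁴ = 1 + 1 + 0 + 81 = 83  — 83 already appeared earlier.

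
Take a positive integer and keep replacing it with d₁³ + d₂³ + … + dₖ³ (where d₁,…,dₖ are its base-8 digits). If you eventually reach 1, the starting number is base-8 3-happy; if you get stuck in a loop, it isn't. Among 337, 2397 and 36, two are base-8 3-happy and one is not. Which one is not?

337

337: 337 → 134 → 224 → 91 → 55 → 559 → 469 → 476 → 434 → 440 → 559  — repeats 559 (not base-8 3-happy)
2397: 2397 → 341 → 258 → 72 → 2 → 8 → 1  — reaches 1 (base-8 3-happy)
36: 36 → 128 → 8 → 1  — reaches 1 (base-8 3-happy)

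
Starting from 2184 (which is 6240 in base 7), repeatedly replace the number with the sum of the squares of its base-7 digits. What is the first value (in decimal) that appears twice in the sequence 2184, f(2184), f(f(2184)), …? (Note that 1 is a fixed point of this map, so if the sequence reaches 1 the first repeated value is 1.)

2

2184 = (6,2,4,0)_7 → 6² + 2² + 4² + 0² = 56
56 = (1,1,0)_7 → 1² + 1² + 0² = 2
2 = (2)_7 → 2² = 4
4 = (4)_7 → 4² = 16
16 = (2,2)_7 → 2² + 2² = 8
8 = (1,1)_7 → 1² + 1² = 2  — 2 already appeared earlier.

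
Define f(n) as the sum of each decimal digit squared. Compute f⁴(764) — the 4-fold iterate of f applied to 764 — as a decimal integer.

16

764 → 7² + 6² + 4² = 49 + 36 + 16 = 101
101 → 1² + 0² + 1² = 1 + 0 + 1 = 2
2 → 2² = 4
4 → 4² = 16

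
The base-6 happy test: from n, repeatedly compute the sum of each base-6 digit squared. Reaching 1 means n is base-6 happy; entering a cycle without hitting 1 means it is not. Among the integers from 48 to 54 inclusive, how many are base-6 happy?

1

48: 48 → 5 → 25 → 17 → 29 → 41 → 26 → 20 → 13 → 5  — not base-6 happy
49: 49 → 6 → 1  — base-6 happy
50: 50 → 9 → 10 → 17 → 29 → 41 → 26 → 20 → 13 → 5 → 25 → 17  — not base-6 happy
51: 51 → 14 → 8 → 5 → 25 → 17 → 29 → 41 → 26 → 20 → 13 → 5  — not base-6 happy
52: 52 → 21 → 18 → 9 → 10 → 17 → 29 → 41 → 26 → 20 → 13 → 5 → 25 → 17  — not base-6 happy
53: 53 → 30 → 25 → 17 → 29 → 41 → 26 → 20 → 13 → 5 → 25  — not base-6 happy
54: 54 → 10 → 17 → 29 → 41 → 26 → 20 → 13 → 5 → 25 → 17  — not base-6 happy
base-6 happy: 49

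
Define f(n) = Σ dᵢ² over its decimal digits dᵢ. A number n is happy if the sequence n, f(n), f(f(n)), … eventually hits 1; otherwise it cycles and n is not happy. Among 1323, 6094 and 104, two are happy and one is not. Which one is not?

104

1323: 1323 → 23 → 13 → 10 → 1  — reaches 1 (happy)
6094: 6094 → 133 → 19 → 82 → 68 → 100 → 1  — reaches 1 (happy)
104: 104 → 17 → 50 → 25 → 29 → 85 → 89 → 145 → 42 → 20 → 4 → 16 → 37 → 58 → 89  — repeats 89 (not happy)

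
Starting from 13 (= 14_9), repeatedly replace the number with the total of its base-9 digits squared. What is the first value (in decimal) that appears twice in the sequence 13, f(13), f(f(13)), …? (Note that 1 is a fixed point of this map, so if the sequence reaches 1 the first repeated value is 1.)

65

13 = (1,4)_9 → 17
17 = (1,8)_9 → 65
65 = (7,2)_9 → 53
53 = (5,8)_9 → 89
89 = (1,0,8)_9 → 65  — 65 already appeared earlier.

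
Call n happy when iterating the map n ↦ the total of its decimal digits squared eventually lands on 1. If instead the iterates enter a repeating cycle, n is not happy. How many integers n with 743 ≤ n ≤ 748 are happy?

1

743: 743 → 74 → 65 → 61 → 37 → 58 → 89 → 145 → 42 → 20 → 4 → 16 → 37  — not happy
744: 744 → 81 → 65 → 61 → 37 → 58 → 89 → 145 → 42 → 20 → 4 → 16 → 37  — not happy
745: 745 → 90 → 81 → 65 → 61 → 37 → 58 → 89 → 145 → 42 → 20 → 4 → 16 → 37  — not happy
746: 746 → 101 → 2 → 4 → 16 → 37 → 58 → 89 → 145 → 42 → 20 → 4  — not happy
747: 747 → 114 → 18 → 65 → 61 → 37 → 58 → 89 → 145 → 42 → 20 → 4 → 16 → 37  — not happy
748: 748 → 129 → 86 → 100 → 1  — happy
happy: 748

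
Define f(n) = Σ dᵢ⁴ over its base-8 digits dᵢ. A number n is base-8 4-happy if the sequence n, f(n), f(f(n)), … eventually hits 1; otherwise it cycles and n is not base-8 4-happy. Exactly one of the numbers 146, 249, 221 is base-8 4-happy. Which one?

146: 146 → 48 → 1296 → 288 → 512 → 1  — reaches 1 (base-8 4-happy)
249: 249 → 2483 → 2929 → 2547 → 4034 → 4818 → 115 → 1378 → 913 → 1314 → 544 → 257 → 257  — repeats 257 (not base-8 4-happy)
221: 221 → 787 → 354 → 897 → 1298 → 304 → 1552 → 97 → 258 → 272 → 272  — repeats 272 (not base-8 4-happy)

146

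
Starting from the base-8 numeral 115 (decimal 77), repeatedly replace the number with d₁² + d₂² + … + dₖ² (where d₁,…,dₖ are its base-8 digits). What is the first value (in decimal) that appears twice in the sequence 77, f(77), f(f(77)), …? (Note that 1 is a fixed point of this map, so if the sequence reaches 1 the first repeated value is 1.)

1

77 = (1,1,5)_8 → 1² + 1² + 5² = 27
27 = (3,3)_8 → 3² + 3² = 18
18 = (2,2)_8 → 2² + 2² = 8
8 = (1,0)_8 → 1² + 0² = 1  — reached the fixed point 1.
1 → 1, so 1 is the first repeated value.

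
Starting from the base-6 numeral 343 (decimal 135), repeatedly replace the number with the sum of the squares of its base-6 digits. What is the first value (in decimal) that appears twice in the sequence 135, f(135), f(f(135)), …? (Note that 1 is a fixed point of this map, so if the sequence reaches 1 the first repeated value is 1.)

41

135 = (3,4,3)_6 → 3² + 4² + 3² = 34
34 = (5,4)_6 → 5² + 4² = 41
41 = (1,0,5)_6 → 1² + 0² + 5² = 26
26 = (4,2)_6 → 4² + 2² = 20
20 = (3,2)_6 → 3² + 2² = 13
13 = (2,1)_6 → 2² + 1² = 5
5 = (5)_6 → 5² = 25
25 = (4,1)_6 → 4² + 1² = 17
17 = (2,5)_6 → 2² + 5² = 29
29 = (4,5)_6 → 4² + 5² = 41  — 41 already appeared earlier.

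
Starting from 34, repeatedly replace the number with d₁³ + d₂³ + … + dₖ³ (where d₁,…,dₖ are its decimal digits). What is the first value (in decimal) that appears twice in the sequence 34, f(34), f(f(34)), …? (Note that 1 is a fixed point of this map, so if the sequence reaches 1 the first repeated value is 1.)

370

34 → 91
91 → 730
730 → 370
370 → 370  — 370 already appeared earlier.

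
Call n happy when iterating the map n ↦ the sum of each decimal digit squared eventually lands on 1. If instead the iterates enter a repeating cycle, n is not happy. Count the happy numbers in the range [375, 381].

2

375: 375 → 83 → 73 → 58 → 89 → 145 → 42 → 20 → 4 → 16 → 37 → 58  (repeats 58)
376: 376 → 94 → 97 → 130 → 10 → 1  (reaches 1)
377: 377 → 107 → 50 → 25 → 29 → 85 → 89 → 145 → 42 → 20 → 4 → 16 → 37 → 58 → 89  (repeats 89)
378: 378 → 122 → 9 → 81 → 65 → 61 → 37 → 58 → 89 → 145 → 42 → 20 → 4 → 16 → 37  (repeats 37)
379: 379 → 139 → 91 → 82 → 68 → 100 → 1  (reaches 1)
380: 380 → 73 → 58 → 89 → 145 → 42 → 20 → 4 → 16 → 37 → 58  (repeats 58)
381: 381 → 74 → 65 → 61 → 37 → 58 → 89 → 145 → 42 → 20 → 4 → 16 → 37  (repeats 37)
happy: 376, 379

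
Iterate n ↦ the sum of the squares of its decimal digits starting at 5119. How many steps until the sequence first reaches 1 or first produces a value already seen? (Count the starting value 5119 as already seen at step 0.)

5119 → 108
108 → 65
65 → 61
61 → 37
37 → 58
58 → 89
89 → 145
145 → 42
42 → 20
20 → 4
4 → 16
16 → 37  — 37 repeats.
That took 12 steps.

12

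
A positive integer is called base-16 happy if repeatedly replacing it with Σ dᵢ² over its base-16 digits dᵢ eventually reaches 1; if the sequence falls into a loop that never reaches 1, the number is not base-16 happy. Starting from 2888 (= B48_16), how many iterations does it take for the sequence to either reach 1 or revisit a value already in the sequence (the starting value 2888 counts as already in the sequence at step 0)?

2888 = (11,4,8)_16 → 11² + 4² + 8² = 121 + 16 + 64 = 201
201 = (12,9)_16 → 12² + 9² = 144 + 81 = 225
225 = (14,1)_16 → 14² + 1² = 196 + 1 = 197
197 = (12,5)_16 → 12² + 5² = 144 + 25 = 169
169 = (10,9)_16 → 10² + 9² = 100 + 81 = 181
181 = (11,5)_16 → 11² + 5² = 121 + 25 = 146
146 = (9,2)_16 → 9² + 2² = 81 + 4 = 85
85 = (5,5)_16 → 5² + 5² = 25 + 25 = 50
50 = (3,2)_16 → 3² + 2² = 9 + 4 = 13
13 = (13)_16 → 13² = 169  — 169 repeats.
That took 10 steps.

10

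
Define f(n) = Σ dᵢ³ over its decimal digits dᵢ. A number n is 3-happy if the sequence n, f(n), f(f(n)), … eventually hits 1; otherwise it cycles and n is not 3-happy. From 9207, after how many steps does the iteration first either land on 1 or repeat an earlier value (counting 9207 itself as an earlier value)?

9207 → 9³ + 2³ + 0³ + 7³ = 1080
1080 → 1³ + 0³ + 8³ + 0³ = 513
513 → 5³ + 1³ + 3³ = 153
153 → 1³ + 5³ + 3³ = 153  — 153 repeats.
That took 4 steps.

4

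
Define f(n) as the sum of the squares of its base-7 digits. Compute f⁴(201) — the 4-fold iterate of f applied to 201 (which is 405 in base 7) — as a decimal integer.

45

201 = (4,0,5)_7 → 4² + 0² + 5² = 41
41 = (5,6)_7 → 5² + 6² = 61
61 = (1,1,5)_7 → 1² + 1² + 5² = 27
27 = (3,6)_7 → 3² + 6² = 45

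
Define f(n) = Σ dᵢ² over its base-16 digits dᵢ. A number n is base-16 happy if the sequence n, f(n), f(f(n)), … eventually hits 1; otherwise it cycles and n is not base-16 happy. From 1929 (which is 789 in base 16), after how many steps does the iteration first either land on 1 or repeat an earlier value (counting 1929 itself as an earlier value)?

15

1929 = (7,8,9)_16 → 7² + 8² + 9² = 194
194 = (12,2)_16 → 12² + 2² = 148
148 = (9,4)_16 → 9² + 4² = 97
97 = (6,1)_16 → 6² + 1² = 37
37 = (2,5)_16 → 2² + 5² = 29
29 = (1,13)_16 → 1² + 13² = 170
170 = (10,10)_16 → 10² + 10² = 200
200 = (12,8)_16 → 12² + 8² = 208
208 = (13,0)_16 → 13² + 0² = 169
169 = (10,9)_16 → 10² + 9² = 181
181 = (11,5)_16 → 11² + 5² = 146
146 = (9,2)_16 → 9² + 2² = 85
85 = (5,5)_16 → 5² + 5² = 50
50 = (3,2)_16 → 3² + 2² = 13
13 = (13)_16 → 13² = 169  — 169 repeats.
That took 15 steps.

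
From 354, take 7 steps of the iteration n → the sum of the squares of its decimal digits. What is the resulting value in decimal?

42

354 → 3² + 5² + 4² = 9 + 25 + 16 = 50
50 → 5² + 0² = 25 + 0 = 25
25 → 2² + 5² = 4 + 25 = 29
29 → 2² + 9² = 4 + 81 = 85
85 → 8² + 5² = 64 + 25 = 89
89 → 8² + 9² = 64 + 81 = 145
145 → 1² + 4² + 5² = 1 + 16 + 25 = 42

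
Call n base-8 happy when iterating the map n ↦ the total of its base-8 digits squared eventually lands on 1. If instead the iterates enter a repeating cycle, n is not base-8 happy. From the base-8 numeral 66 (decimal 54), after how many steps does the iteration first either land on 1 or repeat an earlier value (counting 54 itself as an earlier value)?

54 = (6,6)_8 → 6² + 6² = 36 + 36 = 72
72 = (1,1,0)_8 → 1² + 1² + 0² = 1 + 1 + 0 = 2
2 = (2)_8 → 2² = 4
4 = (4)_8 → 4² = 16
16 = (2,0)_8 → 2² + 0² = 4 + 0 = 4  — 4 repeats.
That took 5 steps.

5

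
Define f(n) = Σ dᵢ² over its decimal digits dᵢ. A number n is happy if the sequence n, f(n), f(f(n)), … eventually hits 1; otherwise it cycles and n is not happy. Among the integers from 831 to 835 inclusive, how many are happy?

1

831: 831 → 74 → 65 → 61 → 37 → 58 → 89 → 145 → 42 → 20 → 4 → 16 → 37  — not happy
832: 832 → 77 → 98 → 145 → 42 → 20 → 4 → 16 → 37 → 58 → 89 → 145  — not happy
833: 833 → 82 → 68 → 100 → 1  — happy
834: 834 → 89 → 145 → 42 → 20 → 4 → 16 → 37 → 58 → 89  — not happy
835: 835 → 98 → 145 → 42 → 20 → 4 → 16 → 37 → 58 → 89 → 145  — not happy
happy: 833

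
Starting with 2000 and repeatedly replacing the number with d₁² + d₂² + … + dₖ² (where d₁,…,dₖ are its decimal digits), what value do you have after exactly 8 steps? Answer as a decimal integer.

20

2000 → 4
4 → 16
16 → 37
37 → 58
58 → 89
89 → 145
145 → 42
42 → 20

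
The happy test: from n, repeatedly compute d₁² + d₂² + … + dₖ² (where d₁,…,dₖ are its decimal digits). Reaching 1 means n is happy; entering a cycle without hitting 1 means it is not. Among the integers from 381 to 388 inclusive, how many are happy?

381: 381 → 74 → 65 → 61 → 37 → 58 → 89 → 145 → 42 → 20 → 4 → 16 → 37  — not happy
382: 382 → 77 → 98 → 145 → 42 → 20 → 4 → 16 → 37 → 58 → 89 → 145  — not happy
383: 383 → 82 → 68 → 100 → 1  — happy
384: 384 → 89 → 145 → 42 → 20 → 4 → 16 → 37 → 58 → 89  — not happy
385: 385 → 98 → 145 → 42 → 20 → 4 → 16 → 37 → 58 → 89 → 145  — not happy
386: 386 → 109 → 82 → 68 → 100 → 1  — happy
387: 387 → 122 → 9 → 81 → 65 → 61 → 37 → 58 → 89 → 145 → 42 → 20 → 4 → 16 → 37  — not happy
388: 388 → 137 → 59 → 106 → 37 → 58 → 89 → 145 → 42 → 20 → 4 → 16 → 37  — not happy
happy: 383, 386

2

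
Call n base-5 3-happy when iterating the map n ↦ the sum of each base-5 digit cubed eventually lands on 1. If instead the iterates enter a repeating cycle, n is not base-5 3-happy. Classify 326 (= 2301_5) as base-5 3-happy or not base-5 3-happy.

not base-5 3-happy

326 = (2,3,0,1)_5 → 2³ + 3³ + 0³ + 1³ = 36
36 = (1,2,1)_5 → 1³ + 2³ + 1³ = 10
10 = (2,0)_5 → 2³ + 0³ = 8
8 = (1,3)_5 → 1³ + 3³ = 28
28 = (1,0,3)_5 → 1³ + 0³ + 3³ = 28  — 28 already seen; the sequence cycles without reaching 1.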